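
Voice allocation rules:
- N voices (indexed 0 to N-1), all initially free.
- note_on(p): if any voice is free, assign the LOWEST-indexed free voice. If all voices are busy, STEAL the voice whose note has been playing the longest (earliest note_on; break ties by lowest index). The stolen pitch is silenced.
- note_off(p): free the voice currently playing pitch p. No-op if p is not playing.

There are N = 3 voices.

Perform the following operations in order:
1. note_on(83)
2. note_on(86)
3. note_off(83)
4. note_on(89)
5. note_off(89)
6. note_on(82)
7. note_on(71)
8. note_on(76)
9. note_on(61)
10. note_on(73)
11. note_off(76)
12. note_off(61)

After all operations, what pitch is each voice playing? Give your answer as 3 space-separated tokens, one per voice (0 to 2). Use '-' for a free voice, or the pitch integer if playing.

Op 1: note_on(83): voice 0 is free -> assigned | voices=[83 - -]
Op 2: note_on(86): voice 1 is free -> assigned | voices=[83 86 -]
Op 3: note_off(83): free voice 0 | voices=[- 86 -]
Op 4: note_on(89): voice 0 is free -> assigned | voices=[89 86 -]
Op 5: note_off(89): free voice 0 | voices=[- 86 -]
Op 6: note_on(82): voice 0 is free -> assigned | voices=[82 86 -]
Op 7: note_on(71): voice 2 is free -> assigned | voices=[82 86 71]
Op 8: note_on(76): all voices busy, STEAL voice 1 (pitch 86, oldest) -> assign | voices=[82 76 71]
Op 9: note_on(61): all voices busy, STEAL voice 0 (pitch 82, oldest) -> assign | voices=[61 76 71]
Op 10: note_on(73): all voices busy, STEAL voice 2 (pitch 71, oldest) -> assign | voices=[61 76 73]
Op 11: note_off(76): free voice 1 | voices=[61 - 73]
Op 12: note_off(61): free voice 0 | voices=[- - 73]

Answer: - - 73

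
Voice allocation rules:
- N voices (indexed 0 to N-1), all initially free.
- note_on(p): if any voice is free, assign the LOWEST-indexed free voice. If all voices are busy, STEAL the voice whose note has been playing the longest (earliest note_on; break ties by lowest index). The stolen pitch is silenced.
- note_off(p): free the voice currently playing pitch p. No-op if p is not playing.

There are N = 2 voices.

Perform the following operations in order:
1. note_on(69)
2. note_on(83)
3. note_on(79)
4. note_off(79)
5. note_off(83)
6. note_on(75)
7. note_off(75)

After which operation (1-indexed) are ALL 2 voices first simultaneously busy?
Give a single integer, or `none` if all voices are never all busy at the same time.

Op 1: note_on(69): voice 0 is free -> assigned | voices=[69 -]
Op 2: note_on(83): voice 1 is free -> assigned | voices=[69 83]
Op 3: note_on(79): all voices busy, STEAL voice 0 (pitch 69, oldest) -> assign | voices=[79 83]
Op 4: note_off(79): free voice 0 | voices=[- 83]
Op 5: note_off(83): free voice 1 | voices=[- -]
Op 6: note_on(75): voice 0 is free -> assigned | voices=[75 -]
Op 7: note_off(75): free voice 0 | voices=[- -]

Answer: 2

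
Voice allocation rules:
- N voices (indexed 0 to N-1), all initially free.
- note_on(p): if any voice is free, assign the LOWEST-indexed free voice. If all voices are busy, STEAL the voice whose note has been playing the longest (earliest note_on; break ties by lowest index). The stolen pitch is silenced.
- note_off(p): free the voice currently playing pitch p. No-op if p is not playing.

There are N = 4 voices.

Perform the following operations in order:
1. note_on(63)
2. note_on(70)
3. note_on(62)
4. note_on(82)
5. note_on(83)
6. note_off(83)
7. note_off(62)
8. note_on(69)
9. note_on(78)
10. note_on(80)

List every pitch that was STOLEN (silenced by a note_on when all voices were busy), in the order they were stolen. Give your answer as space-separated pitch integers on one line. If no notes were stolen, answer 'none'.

Answer: 63 70

Derivation:
Op 1: note_on(63): voice 0 is free -> assigned | voices=[63 - - -]
Op 2: note_on(70): voice 1 is free -> assigned | voices=[63 70 - -]
Op 3: note_on(62): voice 2 is free -> assigned | voices=[63 70 62 -]
Op 4: note_on(82): voice 3 is free -> assigned | voices=[63 70 62 82]
Op 5: note_on(83): all voices busy, STEAL voice 0 (pitch 63, oldest) -> assign | voices=[83 70 62 82]
Op 6: note_off(83): free voice 0 | voices=[- 70 62 82]
Op 7: note_off(62): free voice 2 | voices=[- 70 - 82]
Op 8: note_on(69): voice 0 is free -> assigned | voices=[69 70 - 82]
Op 9: note_on(78): voice 2 is free -> assigned | voices=[69 70 78 82]
Op 10: note_on(80): all voices busy, STEAL voice 1 (pitch 70, oldest) -> assign | voices=[69 80 78 82]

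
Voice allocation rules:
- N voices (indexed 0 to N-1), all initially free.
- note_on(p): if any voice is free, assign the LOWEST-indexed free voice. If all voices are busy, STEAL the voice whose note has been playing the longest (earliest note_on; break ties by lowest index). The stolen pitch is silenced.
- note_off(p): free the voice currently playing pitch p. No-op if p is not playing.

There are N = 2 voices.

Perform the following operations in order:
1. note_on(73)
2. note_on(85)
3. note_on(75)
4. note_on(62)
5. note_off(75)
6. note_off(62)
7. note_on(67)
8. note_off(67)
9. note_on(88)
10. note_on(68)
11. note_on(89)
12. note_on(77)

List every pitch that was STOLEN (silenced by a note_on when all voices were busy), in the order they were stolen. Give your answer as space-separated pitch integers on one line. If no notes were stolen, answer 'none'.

Answer: 73 85 88 68

Derivation:
Op 1: note_on(73): voice 0 is free -> assigned | voices=[73 -]
Op 2: note_on(85): voice 1 is free -> assigned | voices=[73 85]
Op 3: note_on(75): all voices busy, STEAL voice 0 (pitch 73, oldest) -> assign | voices=[75 85]
Op 4: note_on(62): all voices busy, STEAL voice 1 (pitch 85, oldest) -> assign | voices=[75 62]
Op 5: note_off(75): free voice 0 | voices=[- 62]
Op 6: note_off(62): free voice 1 | voices=[- -]
Op 7: note_on(67): voice 0 is free -> assigned | voices=[67 -]
Op 8: note_off(67): free voice 0 | voices=[- -]
Op 9: note_on(88): voice 0 is free -> assigned | voices=[88 -]
Op 10: note_on(68): voice 1 is free -> assigned | voices=[88 68]
Op 11: note_on(89): all voices busy, STEAL voice 0 (pitch 88, oldest) -> assign | voices=[89 68]
Op 12: note_on(77): all voices busy, STEAL voice 1 (pitch 68, oldest) -> assign | voices=[89 77]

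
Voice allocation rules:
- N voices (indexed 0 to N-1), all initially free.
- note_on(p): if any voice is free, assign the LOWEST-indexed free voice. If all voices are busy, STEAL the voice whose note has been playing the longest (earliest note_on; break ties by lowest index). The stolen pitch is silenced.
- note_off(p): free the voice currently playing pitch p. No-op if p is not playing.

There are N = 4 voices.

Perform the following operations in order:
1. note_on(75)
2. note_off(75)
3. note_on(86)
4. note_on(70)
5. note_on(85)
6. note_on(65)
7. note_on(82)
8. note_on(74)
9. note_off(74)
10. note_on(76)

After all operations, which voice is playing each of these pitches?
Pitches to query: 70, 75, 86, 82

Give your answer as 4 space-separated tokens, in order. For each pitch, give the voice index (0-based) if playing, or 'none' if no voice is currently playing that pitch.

Answer: none none none 0

Derivation:
Op 1: note_on(75): voice 0 is free -> assigned | voices=[75 - - -]
Op 2: note_off(75): free voice 0 | voices=[- - - -]
Op 3: note_on(86): voice 0 is free -> assigned | voices=[86 - - -]
Op 4: note_on(70): voice 1 is free -> assigned | voices=[86 70 - -]
Op 5: note_on(85): voice 2 is free -> assigned | voices=[86 70 85 -]
Op 6: note_on(65): voice 3 is free -> assigned | voices=[86 70 85 65]
Op 7: note_on(82): all voices busy, STEAL voice 0 (pitch 86, oldest) -> assign | voices=[82 70 85 65]
Op 8: note_on(74): all voices busy, STEAL voice 1 (pitch 70, oldest) -> assign | voices=[82 74 85 65]
Op 9: note_off(74): free voice 1 | voices=[82 - 85 65]
Op 10: note_on(76): voice 1 is free -> assigned | voices=[82 76 85 65]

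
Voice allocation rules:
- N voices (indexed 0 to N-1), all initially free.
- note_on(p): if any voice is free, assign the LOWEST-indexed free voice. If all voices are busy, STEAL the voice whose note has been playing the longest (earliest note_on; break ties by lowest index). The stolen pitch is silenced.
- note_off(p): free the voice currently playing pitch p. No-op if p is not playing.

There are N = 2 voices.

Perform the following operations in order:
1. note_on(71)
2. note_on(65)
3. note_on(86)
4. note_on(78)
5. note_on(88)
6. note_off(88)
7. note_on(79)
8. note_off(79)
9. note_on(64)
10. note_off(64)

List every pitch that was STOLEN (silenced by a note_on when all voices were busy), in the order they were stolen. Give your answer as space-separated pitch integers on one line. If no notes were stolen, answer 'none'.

Op 1: note_on(71): voice 0 is free -> assigned | voices=[71 -]
Op 2: note_on(65): voice 1 is free -> assigned | voices=[71 65]
Op 3: note_on(86): all voices busy, STEAL voice 0 (pitch 71, oldest) -> assign | voices=[86 65]
Op 4: note_on(78): all voices busy, STEAL voice 1 (pitch 65, oldest) -> assign | voices=[86 78]
Op 5: note_on(88): all voices busy, STEAL voice 0 (pitch 86, oldest) -> assign | voices=[88 78]
Op 6: note_off(88): free voice 0 | voices=[- 78]
Op 7: note_on(79): voice 0 is free -> assigned | voices=[79 78]
Op 8: note_off(79): free voice 0 | voices=[- 78]
Op 9: note_on(64): voice 0 is free -> assigned | voices=[64 78]
Op 10: note_off(64): free voice 0 | voices=[- 78]

Answer: 71 65 86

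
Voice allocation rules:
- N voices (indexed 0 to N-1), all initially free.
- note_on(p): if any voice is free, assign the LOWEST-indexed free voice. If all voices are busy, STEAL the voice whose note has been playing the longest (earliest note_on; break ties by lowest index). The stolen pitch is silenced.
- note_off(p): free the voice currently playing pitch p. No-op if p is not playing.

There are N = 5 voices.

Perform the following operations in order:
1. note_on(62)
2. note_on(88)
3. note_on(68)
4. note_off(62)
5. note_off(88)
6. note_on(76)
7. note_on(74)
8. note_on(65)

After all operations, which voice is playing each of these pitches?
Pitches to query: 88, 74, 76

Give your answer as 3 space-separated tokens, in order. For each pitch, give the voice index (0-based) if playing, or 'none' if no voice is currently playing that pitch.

Answer: none 1 0

Derivation:
Op 1: note_on(62): voice 0 is free -> assigned | voices=[62 - - - -]
Op 2: note_on(88): voice 1 is free -> assigned | voices=[62 88 - - -]
Op 3: note_on(68): voice 2 is free -> assigned | voices=[62 88 68 - -]
Op 4: note_off(62): free voice 0 | voices=[- 88 68 - -]
Op 5: note_off(88): free voice 1 | voices=[- - 68 - -]
Op 6: note_on(76): voice 0 is free -> assigned | voices=[76 - 68 - -]
Op 7: note_on(74): voice 1 is free -> assigned | voices=[76 74 68 - -]
Op 8: note_on(65): voice 3 is free -> assigned | voices=[76 74 68 65 -]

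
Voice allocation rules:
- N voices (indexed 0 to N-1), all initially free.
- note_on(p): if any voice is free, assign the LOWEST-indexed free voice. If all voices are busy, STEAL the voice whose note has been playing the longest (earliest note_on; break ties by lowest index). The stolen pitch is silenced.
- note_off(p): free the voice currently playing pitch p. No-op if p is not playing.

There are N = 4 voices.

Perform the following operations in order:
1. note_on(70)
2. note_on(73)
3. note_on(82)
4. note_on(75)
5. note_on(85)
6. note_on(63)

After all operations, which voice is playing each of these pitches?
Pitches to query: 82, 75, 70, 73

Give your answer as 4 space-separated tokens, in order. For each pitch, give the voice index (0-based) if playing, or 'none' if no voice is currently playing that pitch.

Answer: 2 3 none none

Derivation:
Op 1: note_on(70): voice 0 is free -> assigned | voices=[70 - - -]
Op 2: note_on(73): voice 1 is free -> assigned | voices=[70 73 - -]
Op 3: note_on(82): voice 2 is free -> assigned | voices=[70 73 82 -]
Op 4: note_on(75): voice 3 is free -> assigned | voices=[70 73 82 75]
Op 5: note_on(85): all voices busy, STEAL voice 0 (pitch 70, oldest) -> assign | voices=[85 73 82 75]
Op 6: note_on(63): all voices busy, STEAL voice 1 (pitch 73, oldest) -> assign | voices=[85 63 82 75]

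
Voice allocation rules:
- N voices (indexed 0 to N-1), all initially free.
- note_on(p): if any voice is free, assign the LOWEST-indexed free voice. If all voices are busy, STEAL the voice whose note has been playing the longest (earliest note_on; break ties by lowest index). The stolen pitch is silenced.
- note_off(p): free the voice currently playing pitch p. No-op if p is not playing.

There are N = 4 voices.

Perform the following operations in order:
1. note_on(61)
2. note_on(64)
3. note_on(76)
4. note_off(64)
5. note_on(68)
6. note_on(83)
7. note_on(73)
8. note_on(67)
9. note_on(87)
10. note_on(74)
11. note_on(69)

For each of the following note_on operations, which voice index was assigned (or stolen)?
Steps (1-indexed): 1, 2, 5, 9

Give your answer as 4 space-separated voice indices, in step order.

Op 1: note_on(61): voice 0 is free -> assigned | voices=[61 - - -]
Op 2: note_on(64): voice 1 is free -> assigned | voices=[61 64 - -]
Op 3: note_on(76): voice 2 is free -> assigned | voices=[61 64 76 -]
Op 4: note_off(64): free voice 1 | voices=[61 - 76 -]
Op 5: note_on(68): voice 1 is free -> assigned | voices=[61 68 76 -]
Op 6: note_on(83): voice 3 is free -> assigned | voices=[61 68 76 83]
Op 7: note_on(73): all voices busy, STEAL voice 0 (pitch 61, oldest) -> assign | voices=[73 68 76 83]
Op 8: note_on(67): all voices busy, STEAL voice 2 (pitch 76, oldest) -> assign | voices=[73 68 67 83]
Op 9: note_on(87): all voices busy, STEAL voice 1 (pitch 68, oldest) -> assign | voices=[73 87 67 83]
Op 10: note_on(74): all voices busy, STEAL voice 3 (pitch 83, oldest) -> assign | voices=[73 87 67 74]
Op 11: note_on(69): all voices busy, STEAL voice 0 (pitch 73, oldest) -> assign | voices=[69 87 67 74]

Answer: 0 1 1 1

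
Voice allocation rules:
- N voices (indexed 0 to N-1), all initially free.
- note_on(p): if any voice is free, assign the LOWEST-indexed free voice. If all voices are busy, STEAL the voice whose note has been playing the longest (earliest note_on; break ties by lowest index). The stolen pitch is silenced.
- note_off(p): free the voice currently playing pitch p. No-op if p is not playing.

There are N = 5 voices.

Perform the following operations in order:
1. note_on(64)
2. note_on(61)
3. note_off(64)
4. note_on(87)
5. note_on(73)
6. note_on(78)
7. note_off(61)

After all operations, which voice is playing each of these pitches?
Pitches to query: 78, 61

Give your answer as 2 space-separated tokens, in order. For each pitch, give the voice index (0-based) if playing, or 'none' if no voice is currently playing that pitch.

Answer: 3 none

Derivation:
Op 1: note_on(64): voice 0 is free -> assigned | voices=[64 - - - -]
Op 2: note_on(61): voice 1 is free -> assigned | voices=[64 61 - - -]
Op 3: note_off(64): free voice 0 | voices=[- 61 - - -]
Op 4: note_on(87): voice 0 is free -> assigned | voices=[87 61 - - -]
Op 5: note_on(73): voice 2 is free -> assigned | voices=[87 61 73 - -]
Op 6: note_on(78): voice 3 is free -> assigned | voices=[87 61 73 78 -]
Op 7: note_off(61): free voice 1 | voices=[87 - 73 78 -]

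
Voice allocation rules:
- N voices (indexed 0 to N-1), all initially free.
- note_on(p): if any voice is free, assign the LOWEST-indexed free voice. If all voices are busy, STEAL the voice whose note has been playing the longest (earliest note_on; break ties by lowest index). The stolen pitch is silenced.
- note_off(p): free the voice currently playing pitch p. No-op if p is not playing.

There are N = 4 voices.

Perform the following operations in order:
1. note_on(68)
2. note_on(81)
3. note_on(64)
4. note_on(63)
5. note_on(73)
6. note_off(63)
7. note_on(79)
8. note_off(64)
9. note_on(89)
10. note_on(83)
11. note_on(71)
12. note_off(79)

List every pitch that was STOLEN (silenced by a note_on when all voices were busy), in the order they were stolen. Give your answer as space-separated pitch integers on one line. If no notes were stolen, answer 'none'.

Op 1: note_on(68): voice 0 is free -> assigned | voices=[68 - - -]
Op 2: note_on(81): voice 1 is free -> assigned | voices=[68 81 - -]
Op 3: note_on(64): voice 2 is free -> assigned | voices=[68 81 64 -]
Op 4: note_on(63): voice 3 is free -> assigned | voices=[68 81 64 63]
Op 5: note_on(73): all voices busy, STEAL voice 0 (pitch 68, oldest) -> assign | voices=[73 81 64 63]
Op 6: note_off(63): free voice 3 | voices=[73 81 64 -]
Op 7: note_on(79): voice 3 is free -> assigned | voices=[73 81 64 79]
Op 8: note_off(64): free voice 2 | voices=[73 81 - 79]
Op 9: note_on(89): voice 2 is free -> assigned | voices=[73 81 89 79]
Op 10: note_on(83): all voices busy, STEAL voice 1 (pitch 81, oldest) -> assign | voices=[73 83 89 79]
Op 11: note_on(71): all voices busy, STEAL voice 0 (pitch 73, oldest) -> assign | voices=[71 83 89 79]
Op 12: note_off(79): free voice 3 | voices=[71 83 89 -]

Answer: 68 81 73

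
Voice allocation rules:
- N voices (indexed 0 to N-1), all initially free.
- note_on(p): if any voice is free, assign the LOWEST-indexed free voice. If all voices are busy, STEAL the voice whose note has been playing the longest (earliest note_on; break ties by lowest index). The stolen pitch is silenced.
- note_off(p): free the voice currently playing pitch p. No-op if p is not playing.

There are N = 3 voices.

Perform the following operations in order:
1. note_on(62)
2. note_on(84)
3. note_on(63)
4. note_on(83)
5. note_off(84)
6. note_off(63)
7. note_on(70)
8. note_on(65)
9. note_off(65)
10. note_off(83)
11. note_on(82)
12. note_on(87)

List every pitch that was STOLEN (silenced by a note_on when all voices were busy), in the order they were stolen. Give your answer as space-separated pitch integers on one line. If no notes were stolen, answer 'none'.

Answer: 62

Derivation:
Op 1: note_on(62): voice 0 is free -> assigned | voices=[62 - -]
Op 2: note_on(84): voice 1 is free -> assigned | voices=[62 84 -]
Op 3: note_on(63): voice 2 is free -> assigned | voices=[62 84 63]
Op 4: note_on(83): all voices busy, STEAL voice 0 (pitch 62, oldest) -> assign | voices=[83 84 63]
Op 5: note_off(84): free voice 1 | voices=[83 - 63]
Op 6: note_off(63): free voice 2 | voices=[83 - -]
Op 7: note_on(70): voice 1 is free -> assigned | voices=[83 70 -]
Op 8: note_on(65): voice 2 is free -> assigned | voices=[83 70 65]
Op 9: note_off(65): free voice 2 | voices=[83 70 -]
Op 10: note_off(83): free voice 0 | voices=[- 70 -]
Op 11: note_on(82): voice 0 is free -> assigned | voices=[82 70 -]
Op 12: note_on(87): voice 2 is free -> assigned | voices=[82 70 87]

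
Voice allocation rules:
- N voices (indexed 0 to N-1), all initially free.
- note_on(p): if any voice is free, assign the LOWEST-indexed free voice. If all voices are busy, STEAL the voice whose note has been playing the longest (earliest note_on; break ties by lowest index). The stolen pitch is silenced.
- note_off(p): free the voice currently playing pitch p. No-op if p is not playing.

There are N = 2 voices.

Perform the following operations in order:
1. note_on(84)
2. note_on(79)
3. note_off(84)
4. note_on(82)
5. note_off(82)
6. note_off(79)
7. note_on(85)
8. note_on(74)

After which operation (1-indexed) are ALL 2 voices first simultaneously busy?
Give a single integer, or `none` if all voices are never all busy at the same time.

Op 1: note_on(84): voice 0 is free -> assigned | voices=[84 -]
Op 2: note_on(79): voice 1 is free -> assigned | voices=[84 79]
Op 3: note_off(84): free voice 0 | voices=[- 79]
Op 4: note_on(82): voice 0 is free -> assigned | voices=[82 79]
Op 5: note_off(82): free voice 0 | voices=[- 79]
Op 6: note_off(79): free voice 1 | voices=[- -]
Op 7: note_on(85): voice 0 is free -> assigned | voices=[85 -]
Op 8: note_on(74): voice 1 is free -> assigned | voices=[85 74]

Answer: 2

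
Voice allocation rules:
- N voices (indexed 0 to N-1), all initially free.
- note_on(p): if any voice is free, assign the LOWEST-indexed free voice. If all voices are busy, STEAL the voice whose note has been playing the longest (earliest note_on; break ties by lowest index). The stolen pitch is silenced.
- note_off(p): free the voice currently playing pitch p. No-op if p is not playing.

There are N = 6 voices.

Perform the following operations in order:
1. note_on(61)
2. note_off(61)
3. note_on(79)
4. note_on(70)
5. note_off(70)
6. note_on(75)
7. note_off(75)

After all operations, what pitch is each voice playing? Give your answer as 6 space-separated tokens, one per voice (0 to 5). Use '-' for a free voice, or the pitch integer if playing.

Op 1: note_on(61): voice 0 is free -> assigned | voices=[61 - - - - -]
Op 2: note_off(61): free voice 0 | voices=[- - - - - -]
Op 3: note_on(79): voice 0 is free -> assigned | voices=[79 - - - - -]
Op 4: note_on(70): voice 1 is free -> assigned | voices=[79 70 - - - -]
Op 5: note_off(70): free voice 1 | voices=[79 - - - - -]
Op 6: note_on(75): voice 1 is free -> assigned | voices=[79 75 - - - -]
Op 7: note_off(75): free voice 1 | voices=[79 - - - - -]

Answer: 79 - - - - -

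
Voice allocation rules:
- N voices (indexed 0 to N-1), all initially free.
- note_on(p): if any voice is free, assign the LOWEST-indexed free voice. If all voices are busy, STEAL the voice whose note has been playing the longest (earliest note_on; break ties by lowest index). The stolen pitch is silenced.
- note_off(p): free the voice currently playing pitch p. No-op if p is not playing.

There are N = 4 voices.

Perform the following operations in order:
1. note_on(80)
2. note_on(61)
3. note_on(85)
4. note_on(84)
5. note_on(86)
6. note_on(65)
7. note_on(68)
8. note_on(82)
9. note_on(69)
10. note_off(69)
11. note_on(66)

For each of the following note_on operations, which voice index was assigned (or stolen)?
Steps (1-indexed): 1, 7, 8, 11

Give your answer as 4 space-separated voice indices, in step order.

Op 1: note_on(80): voice 0 is free -> assigned | voices=[80 - - -]
Op 2: note_on(61): voice 1 is free -> assigned | voices=[80 61 - -]
Op 3: note_on(85): voice 2 is free -> assigned | voices=[80 61 85 -]
Op 4: note_on(84): voice 3 is free -> assigned | voices=[80 61 85 84]
Op 5: note_on(86): all voices busy, STEAL voice 0 (pitch 80, oldest) -> assign | voices=[86 61 85 84]
Op 6: note_on(65): all voices busy, STEAL voice 1 (pitch 61, oldest) -> assign | voices=[86 65 85 84]
Op 7: note_on(68): all voices busy, STEAL voice 2 (pitch 85, oldest) -> assign | voices=[86 65 68 84]
Op 8: note_on(82): all voices busy, STEAL voice 3 (pitch 84, oldest) -> assign | voices=[86 65 68 82]
Op 9: note_on(69): all voices busy, STEAL voice 0 (pitch 86, oldest) -> assign | voices=[69 65 68 82]
Op 10: note_off(69): free voice 0 | voices=[- 65 68 82]
Op 11: note_on(66): voice 0 is free -> assigned | voices=[66 65 68 82]

Answer: 0 2 3 0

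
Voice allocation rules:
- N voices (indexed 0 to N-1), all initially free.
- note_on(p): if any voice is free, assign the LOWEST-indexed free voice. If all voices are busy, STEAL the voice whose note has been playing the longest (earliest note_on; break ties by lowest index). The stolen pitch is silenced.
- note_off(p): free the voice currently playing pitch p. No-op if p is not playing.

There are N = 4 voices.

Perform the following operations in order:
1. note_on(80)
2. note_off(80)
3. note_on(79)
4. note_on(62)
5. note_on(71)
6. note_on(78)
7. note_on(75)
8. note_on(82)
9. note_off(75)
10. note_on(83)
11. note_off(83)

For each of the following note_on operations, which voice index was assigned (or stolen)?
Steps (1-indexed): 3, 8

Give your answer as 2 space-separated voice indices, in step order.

Op 1: note_on(80): voice 0 is free -> assigned | voices=[80 - - -]
Op 2: note_off(80): free voice 0 | voices=[- - - -]
Op 3: note_on(79): voice 0 is free -> assigned | voices=[79 - - -]
Op 4: note_on(62): voice 1 is free -> assigned | voices=[79 62 - -]
Op 5: note_on(71): voice 2 is free -> assigned | voices=[79 62 71 -]
Op 6: note_on(78): voice 3 is free -> assigned | voices=[79 62 71 78]
Op 7: note_on(75): all voices busy, STEAL voice 0 (pitch 79, oldest) -> assign | voices=[75 62 71 78]
Op 8: note_on(82): all voices busy, STEAL voice 1 (pitch 62, oldest) -> assign | voices=[75 82 71 78]
Op 9: note_off(75): free voice 0 | voices=[- 82 71 78]
Op 10: note_on(83): voice 0 is free -> assigned | voices=[83 82 71 78]
Op 11: note_off(83): free voice 0 | voices=[- 82 71 78]

Answer: 0 1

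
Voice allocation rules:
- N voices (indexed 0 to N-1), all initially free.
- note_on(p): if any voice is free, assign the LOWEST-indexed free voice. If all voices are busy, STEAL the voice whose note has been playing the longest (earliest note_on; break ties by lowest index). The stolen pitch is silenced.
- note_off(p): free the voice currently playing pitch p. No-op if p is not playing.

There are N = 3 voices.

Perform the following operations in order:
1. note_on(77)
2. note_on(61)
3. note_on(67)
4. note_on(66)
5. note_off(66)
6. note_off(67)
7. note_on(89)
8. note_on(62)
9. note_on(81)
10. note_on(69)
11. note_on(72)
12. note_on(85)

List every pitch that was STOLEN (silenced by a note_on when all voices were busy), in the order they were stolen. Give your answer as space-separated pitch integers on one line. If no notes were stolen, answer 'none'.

Answer: 77 61 89 62 81

Derivation:
Op 1: note_on(77): voice 0 is free -> assigned | voices=[77 - -]
Op 2: note_on(61): voice 1 is free -> assigned | voices=[77 61 -]
Op 3: note_on(67): voice 2 is free -> assigned | voices=[77 61 67]
Op 4: note_on(66): all voices busy, STEAL voice 0 (pitch 77, oldest) -> assign | voices=[66 61 67]
Op 5: note_off(66): free voice 0 | voices=[- 61 67]
Op 6: note_off(67): free voice 2 | voices=[- 61 -]
Op 7: note_on(89): voice 0 is free -> assigned | voices=[89 61 -]
Op 8: note_on(62): voice 2 is free -> assigned | voices=[89 61 62]
Op 9: note_on(81): all voices busy, STEAL voice 1 (pitch 61, oldest) -> assign | voices=[89 81 62]
Op 10: note_on(69): all voices busy, STEAL voice 0 (pitch 89, oldest) -> assign | voices=[69 81 62]
Op 11: note_on(72): all voices busy, STEAL voice 2 (pitch 62, oldest) -> assign | voices=[69 81 72]
Op 12: note_on(85): all voices busy, STEAL voice 1 (pitch 81, oldest) -> assign | voices=[69 85 72]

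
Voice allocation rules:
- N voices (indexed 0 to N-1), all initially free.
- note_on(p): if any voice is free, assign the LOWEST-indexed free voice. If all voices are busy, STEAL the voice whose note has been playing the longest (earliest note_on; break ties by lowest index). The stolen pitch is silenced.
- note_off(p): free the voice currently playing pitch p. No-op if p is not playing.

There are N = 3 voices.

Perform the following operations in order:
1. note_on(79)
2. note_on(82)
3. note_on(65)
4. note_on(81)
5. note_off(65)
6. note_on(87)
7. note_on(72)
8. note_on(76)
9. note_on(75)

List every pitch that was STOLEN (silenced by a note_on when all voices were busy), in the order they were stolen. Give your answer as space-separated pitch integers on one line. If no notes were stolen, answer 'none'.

Op 1: note_on(79): voice 0 is free -> assigned | voices=[79 - -]
Op 2: note_on(82): voice 1 is free -> assigned | voices=[79 82 -]
Op 3: note_on(65): voice 2 is free -> assigned | voices=[79 82 65]
Op 4: note_on(81): all voices busy, STEAL voice 0 (pitch 79, oldest) -> assign | voices=[81 82 65]
Op 5: note_off(65): free voice 2 | voices=[81 82 -]
Op 6: note_on(87): voice 2 is free -> assigned | voices=[81 82 87]
Op 7: note_on(72): all voices busy, STEAL voice 1 (pitch 82, oldest) -> assign | voices=[81 72 87]
Op 8: note_on(76): all voices busy, STEAL voice 0 (pitch 81, oldest) -> assign | voices=[76 72 87]
Op 9: note_on(75): all voices busy, STEAL voice 2 (pitch 87, oldest) -> assign | voices=[76 72 75]

Answer: 79 82 81 87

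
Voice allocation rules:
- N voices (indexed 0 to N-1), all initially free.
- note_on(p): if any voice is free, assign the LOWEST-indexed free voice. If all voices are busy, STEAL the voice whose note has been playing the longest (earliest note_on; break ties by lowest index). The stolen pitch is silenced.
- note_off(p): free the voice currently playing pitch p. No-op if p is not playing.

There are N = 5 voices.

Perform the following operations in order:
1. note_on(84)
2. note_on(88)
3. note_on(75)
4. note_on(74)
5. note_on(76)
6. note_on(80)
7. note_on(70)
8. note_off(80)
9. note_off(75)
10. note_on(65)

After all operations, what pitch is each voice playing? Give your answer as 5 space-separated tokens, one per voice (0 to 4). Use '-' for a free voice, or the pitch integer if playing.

Op 1: note_on(84): voice 0 is free -> assigned | voices=[84 - - - -]
Op 2: note_on(88): voice 1 is free -> assigned | voices=[84 88 - - -]
Op 3: note_on(75): voice 2 is free -> assigned | voices=[84 88 75 - -]
Op 4: note_on(74): voice 3 is free -> assigned | voices=[84 88 75 74 -]
Op 5: note_on(76): voice 4 is free -> assigned | voices=[84 88 75 74 76]
Op 6: note_on(80): all voices busy, STEAL voice 0 (pitch 84, oldest) -> assign | voices=[80 88 75 74 76]
Op 7: note_on(70): all voices busy, STEAL voice 1 (pitch 88, oldest) -> assign | voices=[80 70 75 74 76]
Op 8: note_off(80): free voice 0 | voices=[- 70 75 74 76]
Op 9: note_off(75): free voice 2 | voices=[- 70 - 74 76]
Op 10: note_on(65): voice 0 is free -> assigned | voices=[65 70 - 74 76]

Answer: 65 70 - 74 76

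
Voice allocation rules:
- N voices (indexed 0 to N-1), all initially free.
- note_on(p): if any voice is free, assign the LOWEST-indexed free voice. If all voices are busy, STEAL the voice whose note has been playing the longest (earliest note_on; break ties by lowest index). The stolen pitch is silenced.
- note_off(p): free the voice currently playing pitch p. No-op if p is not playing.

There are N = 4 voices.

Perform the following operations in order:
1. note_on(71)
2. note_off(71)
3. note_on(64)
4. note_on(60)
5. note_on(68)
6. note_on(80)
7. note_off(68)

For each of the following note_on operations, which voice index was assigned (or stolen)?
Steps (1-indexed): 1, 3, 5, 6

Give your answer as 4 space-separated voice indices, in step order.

Op 1: note_on(71): voice 0 is free -> assigned | voices=[71 - - -]
Op 2: note_off(71): free voice 0 | voices=[- - - -]
Op 3: note_on(64): voice 0 is free -> assigned | voices=[64 - - -]
Op 4: note_on(60): voice 1 is free -> assigned | voices=[64 60 - -]
Op 5: note_on(68): voice 2 is free -> assigned | voices=[64 60 68 -]
Op 6: note_on(80): voice 3 is free -> assigned | voices=[64 60 68 80]
Op 7: note_off(68): free voice 2 | voices=[64 60 - 80]

Answer: 0 0 2 3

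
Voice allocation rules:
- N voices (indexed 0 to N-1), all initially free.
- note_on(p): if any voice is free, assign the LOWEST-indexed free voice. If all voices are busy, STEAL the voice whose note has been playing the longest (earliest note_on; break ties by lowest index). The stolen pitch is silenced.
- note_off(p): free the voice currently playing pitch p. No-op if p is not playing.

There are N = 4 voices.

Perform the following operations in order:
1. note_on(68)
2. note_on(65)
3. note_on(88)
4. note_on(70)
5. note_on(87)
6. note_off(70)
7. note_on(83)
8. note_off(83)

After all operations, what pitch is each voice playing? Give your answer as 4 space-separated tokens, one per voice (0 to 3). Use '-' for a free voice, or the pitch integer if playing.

Answer: 87 65 88 -

Derivation:
Op 1: note_on(68): voice 0 is free -> assigned | voices=[68 - - -]
Op 2: note_on(65): voice 1 is free -> assigned | voices=[68 65 - -]
Op 3: note_on(88): voice 2 is free -> assigned | voices=[68 65 88 -]
Op 4: note_on(70): voice 3 is free -> assigned | voices=[68 65 88 70]
Op 5: note_on(87): all voices busy, STEAL voice 0 (pitch 68, oldest) -> assign | voices=[87 65 88 70]
Op 6: note_off(70): free voice 3 | voices=[87 65 88 -]
Op 7: note_on(83): voice 3 is free -> assigned | voices=[87 65 88 83]
Op 8: note_off(83): free voice 3 | voices=[87 65 88 -]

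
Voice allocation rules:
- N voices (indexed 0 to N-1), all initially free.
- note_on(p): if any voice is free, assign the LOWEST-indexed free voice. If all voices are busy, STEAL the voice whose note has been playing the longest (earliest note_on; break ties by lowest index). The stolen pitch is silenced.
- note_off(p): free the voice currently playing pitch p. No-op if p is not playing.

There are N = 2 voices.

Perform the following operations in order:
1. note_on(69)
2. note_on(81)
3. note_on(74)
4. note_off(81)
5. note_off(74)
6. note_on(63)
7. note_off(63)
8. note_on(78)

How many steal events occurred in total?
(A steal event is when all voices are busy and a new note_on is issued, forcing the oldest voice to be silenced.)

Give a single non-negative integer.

Answer: 1

Derivation:
Op 1: note_on(69): voice 0 is free -> assigned | voices=[69 -]
Op 2: note_on(81): voice 1 is free -> assigned | voices=[69 81]
Op 3: note_on(74): all voices busy, STEAL voice 0 (pitch 69, oldest) -> assign | voices=[74 81]
Op 4: note_off(81): free voice 1 | voices=[74 -]
Op 5: note_off(74): free voice 0 | voices=[- -]
Op 6: note_on(63): voice 0 is free -> assigned | voices=[63 -]
Op 7: note_off(63): free voice 0 | voices=[- -]
Op 8: note_on(78): voice 0 is free -> assigned | voices=[78 -]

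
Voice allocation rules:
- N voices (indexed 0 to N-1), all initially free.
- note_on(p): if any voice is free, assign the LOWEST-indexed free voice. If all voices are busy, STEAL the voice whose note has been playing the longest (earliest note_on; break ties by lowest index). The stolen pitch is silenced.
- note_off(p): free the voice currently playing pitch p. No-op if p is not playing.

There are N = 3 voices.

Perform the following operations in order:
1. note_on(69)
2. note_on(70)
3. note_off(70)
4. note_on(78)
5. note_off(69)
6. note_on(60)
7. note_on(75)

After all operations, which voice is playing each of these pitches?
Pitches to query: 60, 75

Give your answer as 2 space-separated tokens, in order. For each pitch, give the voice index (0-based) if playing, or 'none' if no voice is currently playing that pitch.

Answer: 0 2

Derivation:
Op 1: note_on(69): voice 0 is free -> assigned | voices=[69 - -]
Op 2: note_on(70): voice 1 is free -> assigned | voices=[69 70 -]
Op 3: note_off(70): free voice 1 | voices=[69 - -]
Op 4: note_on(78): voice 1 is free -> assigned | voices=[69 78 -]
Op 5: note_off(69): free voice 0 | voices=[- 78 -]
Op 6: note_on(60): voice 0 is free -> assigned | voices=[60 78 -]
Op 7: note_on(75): voice 2 is free -> assigned | voices=[60 78 75]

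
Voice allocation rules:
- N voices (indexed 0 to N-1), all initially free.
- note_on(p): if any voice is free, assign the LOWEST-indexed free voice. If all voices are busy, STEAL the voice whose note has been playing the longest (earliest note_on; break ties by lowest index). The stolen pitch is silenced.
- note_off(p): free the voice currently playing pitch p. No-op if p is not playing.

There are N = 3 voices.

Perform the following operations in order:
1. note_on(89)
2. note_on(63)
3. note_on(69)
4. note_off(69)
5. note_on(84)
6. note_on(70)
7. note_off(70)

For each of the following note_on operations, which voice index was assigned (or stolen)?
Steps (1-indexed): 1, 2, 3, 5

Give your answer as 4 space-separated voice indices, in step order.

Op 1: note_on(89): voice 0 is free -> assigned | voices=[89 - -]
Op 2: note_on(63): voice 1 is free -> assigned | voices=[89 63 -]
Op 3: note_on(69): voice 2 is free -> assigned | voices=[89 63 69]
Op 4: note_off(69): free voice 2 | voices=[89 63 -]
Op 5: note_on(84): voice 2 is free -> assigned | voices=[89 63 84]
Op 6: note_on(70): all voices busy, STEAL voice 0 (pitch 89, oldest) -> assign | voices=[70 63 84]
Op 7: note_off(70): free voice 0 | voices=[- 63 84]

Answer: 0 1 2 2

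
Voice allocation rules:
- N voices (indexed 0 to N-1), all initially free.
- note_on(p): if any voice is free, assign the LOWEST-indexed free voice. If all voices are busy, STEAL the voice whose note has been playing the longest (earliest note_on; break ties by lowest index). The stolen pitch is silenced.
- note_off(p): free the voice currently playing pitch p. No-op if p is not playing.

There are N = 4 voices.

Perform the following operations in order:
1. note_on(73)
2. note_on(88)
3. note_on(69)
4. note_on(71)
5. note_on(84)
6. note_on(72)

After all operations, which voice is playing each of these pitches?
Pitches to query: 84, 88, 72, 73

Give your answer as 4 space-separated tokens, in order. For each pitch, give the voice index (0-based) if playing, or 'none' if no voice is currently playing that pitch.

Answer: 0 none 1 none

Derivation:
Op 1: note_on(73): voice 0 is free -> assigned | voices=[73 - - -]
Op 2: note_on(88): voice 1 is free -> assigned | voices=[73 88 - -]
Op 3: note_on(69): voice 2 is free -> assigned | voices=[73 88 69 -]
Op 4: note_on(71): voice 3 is free -> assigned | voices=[73 88 69 71]
Op 5: note_on(84): all voices busy, STEAL voice 0 (pitch 73, oldest) -> assign | voices=[84 88 69 71]
Op 6: note_on(72): all voices busy, STEAL voice 1 (pitch 88, oldest) -> assign | voices=[84 72 69 71]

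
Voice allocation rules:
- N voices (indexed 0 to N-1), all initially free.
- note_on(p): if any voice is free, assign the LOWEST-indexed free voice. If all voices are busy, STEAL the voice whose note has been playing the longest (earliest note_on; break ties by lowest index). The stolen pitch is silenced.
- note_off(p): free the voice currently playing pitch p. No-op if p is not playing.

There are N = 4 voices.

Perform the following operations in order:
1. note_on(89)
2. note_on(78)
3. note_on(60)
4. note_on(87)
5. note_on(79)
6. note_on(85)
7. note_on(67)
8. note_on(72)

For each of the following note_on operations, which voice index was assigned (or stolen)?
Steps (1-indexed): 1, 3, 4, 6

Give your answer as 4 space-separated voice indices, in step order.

Answer: 0 2 3 1

Derivation:
Op 1: note_on(89): voice 0 is free -> assigned | voices=[89 - - -]
Op 2: note_on(78): voice 1 is free -> assigned | voices=[89 78 - -]
Op 3: note_on(60): voice 2 is free -> assigned | voices=[89 78 60 -]
Op 4: note_on(87): voice 3 is free -> assigned | voices=[89 78 60 87]
Op 5: note_on(79): all voices busy, STEAL voice 0 (pitch 89, oldest) -> assign | voices=[79 78 60 87]
Op 6: note_on(85): all voices busy, STEAL voice 1 (pitch 78, oldest) -> assign | voices=[79 85 60 87]
Op 7: note_on(67): all voices busy, STEAL voice 2 (pitch 60, oldest) -> assign | voices=[79 85 67 87]
Op 8: note_on(72): all voices busy, STEAL voice 3 (pitch 87, oldest) -> assign | voices=[79 85 67 72]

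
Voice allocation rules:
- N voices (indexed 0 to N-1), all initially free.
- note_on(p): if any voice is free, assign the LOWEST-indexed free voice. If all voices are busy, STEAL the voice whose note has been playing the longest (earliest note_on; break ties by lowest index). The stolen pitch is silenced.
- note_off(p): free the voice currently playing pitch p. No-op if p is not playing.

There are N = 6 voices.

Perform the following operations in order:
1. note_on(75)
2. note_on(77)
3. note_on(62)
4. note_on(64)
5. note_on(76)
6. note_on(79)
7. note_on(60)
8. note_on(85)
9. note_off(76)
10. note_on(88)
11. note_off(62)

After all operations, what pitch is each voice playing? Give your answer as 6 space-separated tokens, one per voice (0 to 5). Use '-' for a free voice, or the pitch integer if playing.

Answer: 60 85 - 64 88 79

Derivation:
Op 1: note_on(75): voice 0 is free -> assigned | voices=[75 - - - - -]
Op 2: note_on(77): voice 1 is free -> assigned | voices=[75 77 - - - -]
Op 3: note_on(62): voice 2 is free -> assigned | voices=[75 77 62 - - -]
Op 4: note_on(64): voice 3 is free -> assigned | voices=[75 77 62 64 - -]
Op 5: note_on(76): voice 4 is free -> assigned | voices=[75 77 62 64 76 -]
Op 6: note_on(79): voice 5 is free -> assigned | voices=[75 77 62 64 76 79]
Op 7: note_on(60): all voices busy, STEAL voice 0 (pitch 75, oldest) -> assign | voices=[60 77 62 64 76 79]
Op 8: note_on(85): all voices busy, STEAL voice 1 (pitch 77, oldest) -> assign | voices=[60 85 62 64 76 79]
Op 9: note_off(76): free voice 4 | voices=[60 85 62 64 - 79]
Op 10: note_on(88): voice 4 is free -> assigned | voices=[60 85 62 64 88 79]
Op 11: note_off(62): free voice 2 | voices=[60 85 - 64 88 79]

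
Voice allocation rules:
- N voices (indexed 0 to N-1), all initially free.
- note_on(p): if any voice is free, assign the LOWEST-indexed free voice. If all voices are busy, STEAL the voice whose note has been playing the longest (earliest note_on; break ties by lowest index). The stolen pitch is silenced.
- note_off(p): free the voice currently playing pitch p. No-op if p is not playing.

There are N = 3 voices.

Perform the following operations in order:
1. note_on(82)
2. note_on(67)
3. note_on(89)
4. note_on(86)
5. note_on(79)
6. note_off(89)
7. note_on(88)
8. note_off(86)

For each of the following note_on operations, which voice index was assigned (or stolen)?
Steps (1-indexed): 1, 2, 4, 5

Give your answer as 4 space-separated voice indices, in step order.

Op 1: note_on(82): voice 0 is free -> assigned | voices=[82 - -]
Op 2: note_on(67): voice 1 is free -> assigned | voices=[82 67 -]
Op 3: note_on(89): voice 2 is free -> assigned | voices=[82 67 89]
Op 4: note_on(86): all voices busy, STEAL voice 0 (pitch 82, oldest) -> assign | voices=[86 67 89]
Op 5: note_on(79): all voices busy, STEAL voice 1 (pitch 67, oldest) -> assign | voices=[86 79 89]
Op 6: note_off(89): free voice 2 | voices=[86 79 -]
Op 7: note_on(88): voice 2 is free -> assigned | voices=[86 79 88]
Op 8: note_off(86): free voice 0 | voices=[- 79 88]

Answer: 0 1 0 1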